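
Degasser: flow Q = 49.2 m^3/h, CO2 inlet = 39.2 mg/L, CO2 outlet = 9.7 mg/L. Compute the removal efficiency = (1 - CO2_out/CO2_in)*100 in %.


CO2_out / CO2_in = 9.7 / 39.2 = 0.24744898
Fraction remaining = 0.24744898
efficiency = (1 - 0.24744898) * 100 = 75.2551 %

75.2551 %


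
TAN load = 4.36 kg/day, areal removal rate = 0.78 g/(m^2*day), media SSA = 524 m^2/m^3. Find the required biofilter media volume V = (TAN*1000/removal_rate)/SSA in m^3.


A = 4.36*1000 / 0.78 = 5589.7436 m^2
V = 5589.7436 / 524 = 10.6674

10.6674 m^3


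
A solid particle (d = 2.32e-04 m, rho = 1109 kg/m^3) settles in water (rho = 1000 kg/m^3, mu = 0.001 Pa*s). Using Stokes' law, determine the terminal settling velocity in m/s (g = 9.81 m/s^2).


Density difference: rho_p - rho_f = 1109 - 1000 = 109 kg/m^3
d^2 = (2.32e-04)^2 = 5.3824e-08 m^2
Numerator = (rho_p - rho_f) * g * d^2 = 109 * 9.81 * 5.3824e-08 = 5.7553465e-05
Denominator = 18 * mu = 18 * 0.001 = 0.018
v_s = 5.7553465e-05 / 0.018 = 0.00319741 m/s
Check: Re = rho_f * v_s * d / mu = 1000 * 0.00319741 * 2.32e-04 / 0.001 = 0.742 < 1, so Stokes' law applies.

0.00319741 m/s


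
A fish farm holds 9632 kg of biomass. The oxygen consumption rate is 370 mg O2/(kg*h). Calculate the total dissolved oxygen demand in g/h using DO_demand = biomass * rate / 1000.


Total O2 consumption (mg/h) = 9632 kg * 370 mg/(kg*h) = 3563840 mg/h
Convert to g/h: 3563840 / 1000 = 3563.84 g/h

3563.84 g/h


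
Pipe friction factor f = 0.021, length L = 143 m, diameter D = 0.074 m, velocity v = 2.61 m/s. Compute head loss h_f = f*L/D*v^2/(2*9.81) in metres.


v^2 = 2.61^2 = 6.8121 m^2/s^2
L/D = 143/0.074 = 1932.4324
h_f = f*(L/D)*v^2/(2g) = 0.021 * 1932.4324 * 6.8121 / 19.62 = 14.0898 m

14.0898 m


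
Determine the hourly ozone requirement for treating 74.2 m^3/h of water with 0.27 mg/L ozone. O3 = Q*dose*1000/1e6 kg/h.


O3 demand (mg/h) = Q * dose * 1000 = 74.2 * 0.27 * 1000 = 20034 mg/h
Convert mg to kg: 20034 / 1e6 = 0.020034 kg/h

0.020034 kg/h


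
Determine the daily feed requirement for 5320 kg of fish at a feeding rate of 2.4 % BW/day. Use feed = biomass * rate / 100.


Feeding rate fraction = 2.4% / 100 = 0.024
Daily feed = 5320 kg * 0.024 = 127.68 kg/day

127.68 kg/day


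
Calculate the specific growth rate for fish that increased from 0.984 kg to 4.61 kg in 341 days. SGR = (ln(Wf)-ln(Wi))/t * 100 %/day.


ln(W_f) = ln(4.61) = 1.5282279
ln(W_i) = ln(0.984) = -0.016129382
ln(W_f) - ln(W_i) = 1.5282279 - -0.016129382 = 1.5443573
SGR = 1.5443573 / 341 * 100 = 0.452891 %/day

0.452891 %/day


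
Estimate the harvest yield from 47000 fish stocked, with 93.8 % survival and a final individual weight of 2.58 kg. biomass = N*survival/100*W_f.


Survivors = 47000 * 93.8/100 = 44086 fish
Harvest biomass = survivors * W_f = 44086 * 2.58 = 113741.88 kg

113741.88 kg


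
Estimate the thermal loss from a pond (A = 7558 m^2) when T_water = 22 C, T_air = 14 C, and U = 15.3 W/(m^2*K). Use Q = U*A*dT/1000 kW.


Temperature difference dT = 22 - 14 = 8 K
Heat loss (W) = U * A * dT = 15.3 * 7558 * 8 = 925099.2 W
Convert to kW: 925099.2 / 1000 = 925.0992 kW

925.0992 kW


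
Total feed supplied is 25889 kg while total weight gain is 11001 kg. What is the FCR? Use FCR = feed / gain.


FCR = feed consumed / weight gained
FCR = 25889 kg / 11001 kg = 2.35333

2.35333


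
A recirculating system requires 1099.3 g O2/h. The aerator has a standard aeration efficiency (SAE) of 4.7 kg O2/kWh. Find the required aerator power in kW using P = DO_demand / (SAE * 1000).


SAE in g O2/kWh = 4.7 * 1000 = 4700 g/kWh
P = DO_demand / SAE_g = 1099.3 / 4700 = 0.233894 kW

0.233894 kW


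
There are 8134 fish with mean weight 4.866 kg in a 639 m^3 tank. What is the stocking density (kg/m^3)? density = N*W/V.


Total biomass = 8134 fish * 4.866 kg = 39580.044 kg
Density = total biomass / volume = 39580.044 / 639 = 61.9406 kg/m^3

61.9406 kg/m^3


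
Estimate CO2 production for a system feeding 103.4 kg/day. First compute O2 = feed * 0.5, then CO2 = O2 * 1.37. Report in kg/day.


O2 = 103.4 * 0.5 = 51.7
CO2 = 51.7 * 1.37 = 70.829

70.829 kg/day


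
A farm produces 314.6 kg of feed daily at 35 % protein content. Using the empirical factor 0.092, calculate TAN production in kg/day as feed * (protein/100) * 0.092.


Protein in feed = 314.6 * 35/100 = 110.11 kg/day
TAN = protein * 0.092 = 110.11 * 0.092 = 10.13012 kg/day

10.13012 kg/day


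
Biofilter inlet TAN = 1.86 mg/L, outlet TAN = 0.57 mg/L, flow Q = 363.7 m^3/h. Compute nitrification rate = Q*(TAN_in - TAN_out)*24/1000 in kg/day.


Concentration drop: TAN_in - TAN_out = 1.86 - 0.57 = 1.29 mg/L
Hourly TAN removed = Q * dTAN = 363.7 m^3/h * 1.29 mg/L = 469.173 g/h  (m^3/h * mg/L = g/h)
Daily TAN removed = 469.173 * 24 = 11260.152 g/day
Convert to kg/day: 11260.152 / 1000 = 11.260152 kg/day

11.260152 kg/day


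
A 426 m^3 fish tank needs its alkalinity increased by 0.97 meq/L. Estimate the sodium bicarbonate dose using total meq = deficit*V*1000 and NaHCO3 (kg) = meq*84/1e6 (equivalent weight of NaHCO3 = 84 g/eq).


Tank volume in L = 426 m^3 * 1000 = 426000 L
Total meq required = 0.97 meq/L * 426000 L = 413220 meq
NaHCO3 mass = 413220 meq * 84 mg/meq / 1e6 = 34.7105 kg

34.7105 kg


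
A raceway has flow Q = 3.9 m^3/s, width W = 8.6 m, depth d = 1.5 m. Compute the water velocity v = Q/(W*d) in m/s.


Cross-sectional area = W * d = 8.6 * 1.5 = 12.9 m^2
Velocity = Q / A = 3.9 / 12.9 = 0.302326 m/s

0.302326 m/s


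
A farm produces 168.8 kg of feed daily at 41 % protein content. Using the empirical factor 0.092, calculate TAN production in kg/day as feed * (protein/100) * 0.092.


Protein in feed = 168.8 * 41/100 = 69.208 kg/day
TAN = protein * 0.092 = 69.208 * 0.092 = 6.367136 kg/day

6.367136 kg/day


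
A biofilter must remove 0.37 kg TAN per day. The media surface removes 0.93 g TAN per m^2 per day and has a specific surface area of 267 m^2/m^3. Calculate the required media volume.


A = 0.37*1000 / 0.93 = 397.84946 m^2
V = 397.84946 / 267 = 1.49007

1.49007 m^3


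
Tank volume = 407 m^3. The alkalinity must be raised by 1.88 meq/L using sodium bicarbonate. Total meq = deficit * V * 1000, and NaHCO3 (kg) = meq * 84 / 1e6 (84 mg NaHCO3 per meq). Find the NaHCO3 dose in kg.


Tank volume in L = 407 m^3 * 1000 = 407000 L
Total meq required = 1.88 meq/L * 407000 L = 765160 meq
NaHCO3 mass = 765160 meq * 84 mg/meq / 1e6 = 64.2734 kg

64.2734 kg


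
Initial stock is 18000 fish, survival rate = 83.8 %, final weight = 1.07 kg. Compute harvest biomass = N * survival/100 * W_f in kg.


Survivors = 18000 * 83.8/100 = 15084 fish
Harvest biomass = survivors * W_f = 15084 * 1.07 = 16139.88 kg

16139.88 kg


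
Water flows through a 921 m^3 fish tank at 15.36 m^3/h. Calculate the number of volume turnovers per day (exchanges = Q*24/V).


Daily flow volume = 15.36 m^3/h * 24 h = 368.64 m^3/day
Exchanges = daily flow / tank volume = 368.64 / 921 = 0.400261 exchanges/day

0.400261 exchanges/day


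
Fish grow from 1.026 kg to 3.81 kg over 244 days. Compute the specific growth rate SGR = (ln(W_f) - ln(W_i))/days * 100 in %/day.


ln(W_f) = ln(3.81) = 1.3376292
ln(W_i) = ln(1.026) = 0.025667747
ln(W_f) - ln(W_i) = 1.3376292 - 0.025667747 = 1.3119615
SGR = 1.3119615 / 244 * 100 = 0.537689 %/day

0.537689 %/day


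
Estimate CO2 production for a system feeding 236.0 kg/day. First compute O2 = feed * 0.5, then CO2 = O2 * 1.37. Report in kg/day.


O2 = 236.0 * 0.5 = 118
CO2 = 118 * 1.37 = 161.66

161.66 kg/day


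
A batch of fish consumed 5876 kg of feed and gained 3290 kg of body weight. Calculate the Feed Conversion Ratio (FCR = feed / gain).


FCR = feed consumed / weight gained
FCR = 5876 kg / 3290 kg = 1.78602

1.78602


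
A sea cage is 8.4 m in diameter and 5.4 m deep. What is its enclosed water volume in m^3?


r = d/2 = 8.4/2 = 4.2 m
Base area = pi*r^2 = pi*4.2^2 = 55.417694 m^2
Volume = 55.417694 * 5.4 = 299.256 m^3

299.256 m^3


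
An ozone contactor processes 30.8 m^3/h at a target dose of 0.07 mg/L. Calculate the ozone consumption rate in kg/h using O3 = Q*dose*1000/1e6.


O3 demand (mg/h) = Q * dose * 1000 = 30.8 * 0.07 * 1000 = 2156 mg/h
Convert mg to kg: 2156 / 1e6 = 0.002156 kg/h

0.002156 kg/h


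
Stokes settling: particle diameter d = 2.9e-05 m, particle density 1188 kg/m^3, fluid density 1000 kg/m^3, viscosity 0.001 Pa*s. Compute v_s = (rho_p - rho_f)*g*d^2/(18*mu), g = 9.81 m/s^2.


Density difference: rho_p - rho_f = 1188 - 1000 = 188 kg/m^3
d^2 = (2.9e-05)^2 = 8.41e-10 m^2
Numerator = (rho_p - rho_f) * g * d^2 = 188 * 9.81 * 8.41e-10 = 1.5510395e-06
Denominator = 18 * mu = 18 * 0.001 = 0.018
v_s = 1.5510395e-06 / 0.018 = 8.61689e-05 m/s
Check: Re = rho_f * v_s * d / mu = 1000 * 8.61689e-05 * 2.9e-05 / 0.001 = 0.0025 < 1, so Stokes' law applies.

8.61689e-05 m/s


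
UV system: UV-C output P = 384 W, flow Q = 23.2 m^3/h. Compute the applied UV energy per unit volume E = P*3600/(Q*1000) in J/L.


Energy delivered per hour = 384 W * 3600 s = 1382400 J/h
Volume treated per hour = 23.2 m^3/h * 1000 = 23200 L/h
dose = 1382400 / 23200 = 59.5862 J/L

59.5862 J/L


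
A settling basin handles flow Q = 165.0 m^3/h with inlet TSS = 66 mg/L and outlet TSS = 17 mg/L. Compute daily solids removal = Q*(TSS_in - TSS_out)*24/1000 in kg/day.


Concentration drop: TSS_in - TSS_out = 66 - 17 = 49 mg/L
Hourly solids removed = Q * dTSS = 165.0 m^3/h * 49 mg/L = 8085 g/h  (m^3/h * mg/L = g/h)
Daily solids removed = 8085 * 24 = 194040 g/day
Convert g to kg: 194040 / 1000 = 194.04 kg/day

194.04 kg/day


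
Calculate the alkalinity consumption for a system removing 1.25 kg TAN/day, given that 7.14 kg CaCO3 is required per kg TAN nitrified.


Alkalinity factor: 7.14 kg CaCO3 consumed per kg TAN nitrified
alk = 1.25 kg TAN * 7.14 = 8.925 kg CaCO3/day

8.925 kg CaCO3/day


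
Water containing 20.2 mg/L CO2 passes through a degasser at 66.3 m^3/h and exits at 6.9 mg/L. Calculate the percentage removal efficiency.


CO2_out / CO2_in = 6.9 / 20.2 = 0.34158416
Fraction remaining = 0.34158416
efficiency = (1 - 0.34158416) * 100 = 65.8416 %

65.8416 %


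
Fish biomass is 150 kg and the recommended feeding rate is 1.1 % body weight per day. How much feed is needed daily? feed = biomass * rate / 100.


Feeding rate fraction = 1.1% / 100 = 0.011
Daily feed = 150 kg * 0.011 = 1.65 kg/day

1.65 kg/day


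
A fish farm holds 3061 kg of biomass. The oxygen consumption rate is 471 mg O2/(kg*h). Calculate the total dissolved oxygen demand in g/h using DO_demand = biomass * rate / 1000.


Total O2 consumption (mg/h) = 3061 kg * 471 mg/(kg*h) = 1441731 mg/h
Convert to g/h: 1441731 / 1000 = 1441.731 g/h

1441.731 g/h


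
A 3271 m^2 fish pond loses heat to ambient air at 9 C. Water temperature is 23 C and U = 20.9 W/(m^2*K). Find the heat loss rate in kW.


Temperature difference dT = 23 - 9 = 14 K
Heat loss (W) = U * A * dT = 20.9 * 3271 * 14 = 957094.6 W
Convert to kW: 957094.6 / 1000 = 957.0946 kW

957.0946 kW


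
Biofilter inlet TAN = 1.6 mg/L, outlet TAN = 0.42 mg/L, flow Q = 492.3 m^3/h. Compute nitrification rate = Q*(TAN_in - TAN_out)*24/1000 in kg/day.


Concentration drop: TAN_in - TAN_out = 1.6 - 0.42 = 1.18 mg/L
Hourly TAN removed = Q * dTAN = 492.3 m^3/h * 1.18 mg/L = 580.914 g/h  (m^3/h * mg/L = g/h)
Daily TAN removed = 580.914 * 24 = 13941.936 g/day
Convert to kg/day: 13941.936 / 1000 = 13.941936 kg/day

13.941936 kg/day


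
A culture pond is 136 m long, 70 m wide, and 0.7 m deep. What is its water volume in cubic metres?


Base area = L * W = 136 * 70 = 9520 m^2
Volume = area * depth = 9520 * 0.7 = 6664 m^3

6664 m^3


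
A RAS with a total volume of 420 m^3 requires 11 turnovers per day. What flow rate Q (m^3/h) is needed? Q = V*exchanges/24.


Daily recirculation volume = 420 m^3 * 11 = 4620 m^3/day
Flow rate Q = daily volume / 24 h = 4620 / 24 = 192.5 m^3/h

192.5 m^3/h


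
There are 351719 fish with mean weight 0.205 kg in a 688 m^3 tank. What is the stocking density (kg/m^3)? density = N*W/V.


Total biomass = 351719 fish * 0.205 kg = 72102.395 kg
Density = total biomass / volume = 72102.395 / 688 = 104.8 kg/m^3

104.8 kg/m^3


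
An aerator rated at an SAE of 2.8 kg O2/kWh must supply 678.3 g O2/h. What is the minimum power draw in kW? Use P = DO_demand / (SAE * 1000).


SAE in g O2/kWh = 2.8 * 1000 = 2800 g/kWh
P = DO_demand / SAE_g = 678.3 / 2800 = 0.24225 kW

0.24225 kW


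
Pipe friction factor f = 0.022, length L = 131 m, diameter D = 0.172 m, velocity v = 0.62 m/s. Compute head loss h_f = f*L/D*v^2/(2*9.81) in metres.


v^2 = 0.62^2 = 0.3844 m^2/s^2
L/D = 131/0.172 = 761.62791
h_f = f*(L/D)*v^2/(2g) = 0.022 * 761.62791 * 0.3844 / 19.62 = 0.328284 m

0.328284 m


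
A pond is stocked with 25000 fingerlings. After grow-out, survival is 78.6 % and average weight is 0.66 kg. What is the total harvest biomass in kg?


Survivors = 25000 * 78.6/100 = 19650 fish
Harvest biomass = survivors * W_f = 19650 * 0.66 = 12969 kg

12969 kg


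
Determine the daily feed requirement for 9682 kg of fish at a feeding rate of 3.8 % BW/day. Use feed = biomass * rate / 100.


Feeding rate fraction = 3.8% / 100 = 0.038
Daily feed = 9682 kg * 0.038 = 367.916 kg/day

367.916 kg/day


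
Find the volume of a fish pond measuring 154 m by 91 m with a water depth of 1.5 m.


Base area = L * W = 154 * 91 = 14014 m^2
Volume = area * depth = 14014 * 1.5 = 21021 m^3

21021 m^3


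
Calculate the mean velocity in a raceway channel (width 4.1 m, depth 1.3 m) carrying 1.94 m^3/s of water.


Cross-sectional area = W * d = 4.1 * 1.3 = 5.33 m^2
Velocity = Q / A = 1.94 / 5.33 = 0.363977 m/s

0.363977 m/s


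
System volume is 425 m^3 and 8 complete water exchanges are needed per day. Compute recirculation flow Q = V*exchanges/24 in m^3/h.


Daily recirculation volume = 425 m^3 * 8 = 3400 m^3/day
Flow rate Q = daily volume / 24 h = 3400 / 24 = 141.667 m^3/h

141.667 m^3/h


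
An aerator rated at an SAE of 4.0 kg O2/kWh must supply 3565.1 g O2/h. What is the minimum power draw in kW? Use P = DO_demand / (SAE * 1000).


SAE in g O2/kWh = 4.0 * 1000 = 4000 g/kWh
P = DO_demand / SAE_g = 3565.1 / 4000 = 0.891275 kW

0.891275 kW


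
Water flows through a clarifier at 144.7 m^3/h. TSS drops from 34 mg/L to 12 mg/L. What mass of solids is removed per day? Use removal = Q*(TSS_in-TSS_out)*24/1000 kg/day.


Concentration drop: TSS_in - TSS_out = 34 - 12 = 22 mg/L
Hourly solids removed = Q * dTSS = 144.7 m^3/h * 22 mg/L = 3183.4 g/h  (m^3/h * mg/L = g/h)
Daily solids removed = 3183.4 * 24 = 76401.6 g/day
Convert g to kg: 76401.6 / 1000 = 76.4016 kg/day

76.4016 kg/day


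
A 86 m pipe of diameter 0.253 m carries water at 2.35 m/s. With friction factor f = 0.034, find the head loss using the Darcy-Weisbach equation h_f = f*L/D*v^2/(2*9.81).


v^2 = 2.35^2 = 5.5225 m^2/s^2
L/D = 86/0.253 = 339.92095
h_f = f*(L/D)*v^2/(2g) = 0.034 * 339.92095 * 5.5225 / 19.62 = 3.25307 m

3.25307 m


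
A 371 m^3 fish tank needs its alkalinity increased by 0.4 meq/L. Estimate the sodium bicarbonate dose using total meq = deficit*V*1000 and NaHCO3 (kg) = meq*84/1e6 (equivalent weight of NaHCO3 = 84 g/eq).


Tank volume in L = 371 m^3 * 1000 = 371000 L
Total meq required = 0.4 meq/L * 371000 L = 148400 meq
NaHCO3 mass = 148400 meq * 84 mg/meq / 1e6 = 12.4656 kg

12.4656 kg


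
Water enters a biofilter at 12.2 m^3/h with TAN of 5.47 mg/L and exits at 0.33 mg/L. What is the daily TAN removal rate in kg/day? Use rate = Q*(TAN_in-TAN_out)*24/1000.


Concentration drop: TAN_in - TAN_out = 5.47 - 0.33 = 5.14 mg/L
Hourly TAN removed = Q * dTAN = 12.2 m^3/h * 5.14 mg/L = 62.708 g/h  (m^3/h * mg/L = g/h)
Daily TAN removed = 62.708 * 24 = 1504.992 g/day
Convert to kg/day: 1504.992 / 1000 = 1.504992 kg/day

1.504992 kg/day


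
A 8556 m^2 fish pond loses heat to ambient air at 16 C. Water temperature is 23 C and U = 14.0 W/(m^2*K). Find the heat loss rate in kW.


Temperature difference dT = 23 - 16 = 7 K
Heat loss (W) = U * A * dT = 14.0 * 8556 * 7 = 838488 W
Convert to kW: 838488 / 1000 = 838.488 kW

838.488 kW


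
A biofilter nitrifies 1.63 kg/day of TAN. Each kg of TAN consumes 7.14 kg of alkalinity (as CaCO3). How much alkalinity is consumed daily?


Alkalinity factor: 7.14 kg CaCO3 consumed per kg TAN nitrified
alk = 1.63 kg TAN * 7.14 = 11.6382 kg CaCO3/day

11.6382 kg CaCO3/day


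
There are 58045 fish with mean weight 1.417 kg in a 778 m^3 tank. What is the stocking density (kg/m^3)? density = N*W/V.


Total biomass = 58045 fish * 1.417 kg = 82249.765 kg
Density = total biomass / volume = 82249.765 / 778 = 105.719 kg/m^3

105.719 kg/m^3


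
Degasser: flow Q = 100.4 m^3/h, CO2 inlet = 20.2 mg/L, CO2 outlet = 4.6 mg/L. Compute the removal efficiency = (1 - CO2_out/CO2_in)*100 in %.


CO2_out / CO2_in = 4.6 / 20.2 = 0.22772277
Fraction remaining = 0.22772277
efficiency = (1 - 0.22772277) * 100 = 77.2277 %

77.2277 %


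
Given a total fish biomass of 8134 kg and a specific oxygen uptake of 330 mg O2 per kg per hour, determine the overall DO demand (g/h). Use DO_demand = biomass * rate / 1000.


Total O2 consumption (mg/h) = 8134 kg * 330 mg/(kg*h) = 2684220 mg/h
Convert to g/h: 2684220 / 1000 = 2684.22 g/h

2684.22 g/h


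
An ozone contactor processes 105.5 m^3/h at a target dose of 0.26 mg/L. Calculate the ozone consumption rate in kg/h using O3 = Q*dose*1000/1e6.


O3 demand (mg/h) = Q * dose * 1000 = 105.5 * 0.26 * 1000 = 27430 mg/h
Convert mg to kg: 27430 / 1e6 = 0.02743 kg/h

0.02743 kg/h


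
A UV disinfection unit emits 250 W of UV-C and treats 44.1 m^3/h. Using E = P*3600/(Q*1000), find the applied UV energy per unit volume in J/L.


Energy delivered per hour = 250 W * 3600 s = 900000 J/h
Volume treated per hour = 44.1 m^3/h * 1000 = 44100 L/h
dose = 900000 / 44100 = 20.4082 J/L

20.4082 J/L


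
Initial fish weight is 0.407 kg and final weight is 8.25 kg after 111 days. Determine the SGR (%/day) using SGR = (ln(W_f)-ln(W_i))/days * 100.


ln(W_f) = ln(8.25) = 2.1102132
ln(W_i) = ln(0.407) = -0.89894209
ln(W_f) - ln(W_i) = 2.1102132 - -0.89894209 = 3.0091553
SGR = 3.0091553 / 111 * 100 = 2.71095 %/day

2.71095 %/day


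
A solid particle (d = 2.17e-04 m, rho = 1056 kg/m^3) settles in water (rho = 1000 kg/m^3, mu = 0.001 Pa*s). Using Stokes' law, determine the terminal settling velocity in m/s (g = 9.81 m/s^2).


Density difference: rho_p - rho_f = 1056 - 1000 = 56 kg/m^3
d^2 = (2.17e-04)^2 = 4.7089e-08 m^2
Numerator = (rho_p - rho_f) * g * d^2 = 56 * 9.81 * 4.7089e-08 = 2.5868813e-05
Denominator = 18 * mu = 18 * 0.001 = 0.018
v_s = 2.5868813e-05 / 0.018 = 0.00143716 m/s
Check: Re = rho_f * v_s * d / mu = 1000 * 0.00143716 * 2.17e-04 / 0.001 = 0.312 < 1, so Stokes' law applies.

0.00143716 m/s


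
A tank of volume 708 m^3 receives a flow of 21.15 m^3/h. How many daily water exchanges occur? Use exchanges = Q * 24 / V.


Daily flow volume = 21.15 m^3/h * 24 h = 507.6 m^3/day
Exchanges = daily flow / tank volume = 507.6 / 708 = 0.716949 exchanges/day

0.716949 exchanges/day


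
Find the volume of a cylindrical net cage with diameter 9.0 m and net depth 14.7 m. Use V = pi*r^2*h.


r = d/2 = 9.0/2 = 4.5 m
Base area = pi*r^2 = pi*4.5^2 = 63.617251 m^2
Volume = 63.617251 * 14.7 = 935.174 m^3

935.174 m^3


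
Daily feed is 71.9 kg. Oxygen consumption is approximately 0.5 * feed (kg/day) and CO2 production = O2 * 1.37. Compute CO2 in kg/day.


O2 = 71.9 * 0.5 = 35.95
CO2 = 35.95 * 1.37 = 49.2515

49.2515 kg/day


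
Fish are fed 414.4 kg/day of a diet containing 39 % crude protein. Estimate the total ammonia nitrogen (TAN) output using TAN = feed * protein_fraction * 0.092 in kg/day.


Protein in feed = 414.4 * 39/100 = 161.616 kg/day
TAN = protein * 0.092 = 161.616 * 0.092 = 14.868672 kg/day

14.868672 kg/day


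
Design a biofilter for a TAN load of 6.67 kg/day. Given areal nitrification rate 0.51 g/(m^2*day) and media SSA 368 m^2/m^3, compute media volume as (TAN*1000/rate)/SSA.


A = 6.67*1000 / 0.51 = 13078.431 m^2
V = 13078.431 / 368 = 35.5392

35.5392 m^3


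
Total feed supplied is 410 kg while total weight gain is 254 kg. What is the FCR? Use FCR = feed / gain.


FCR = feed consumed / weight gained
FCR = 410 kg / 254 kg = 1.61417

1.61417


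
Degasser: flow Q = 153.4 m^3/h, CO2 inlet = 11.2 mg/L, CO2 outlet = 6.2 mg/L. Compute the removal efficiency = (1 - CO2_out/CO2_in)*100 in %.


CO2_out / CO2_in = 6.2 / 11.2 = 0.55357143
Fraction remaining = 0.55357143
efficiency = (1 - 0.55357143) * 100 = 44.6429 %

44.6429 %


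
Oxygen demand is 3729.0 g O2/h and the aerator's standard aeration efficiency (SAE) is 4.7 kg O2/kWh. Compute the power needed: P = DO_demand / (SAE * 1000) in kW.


SAE in g O2/kWh = 4.7 * 1000 = 4700 g/kWh
P = DO_demand / SAE_g = 3729.0 / 4700 = 0.793404 kW

0.793404 kW


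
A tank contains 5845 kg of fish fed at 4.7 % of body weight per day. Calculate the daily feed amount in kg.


Feeding rate fraction = 4.7% / 100 = 0.047
Daily feed = 5845 kg * 0.047 = 274.715 kg/day

274.715 kg/day


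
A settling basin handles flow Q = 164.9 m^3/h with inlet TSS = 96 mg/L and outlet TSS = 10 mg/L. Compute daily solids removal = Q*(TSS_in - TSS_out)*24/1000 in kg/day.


Concentration drop: TSS_in - TSS_out = 96 - 10 = 86 mg/L
Hourly solids removed = Q * dTSS = 164.9 m^3/h * 86 mg/L = 14181.4 g/h  (m^3/h * mg/L = g/h)
Daily solids removed = 14181.4 * 24 = 340353.6 g/day
Convert g to kg: 340353.6 / 1000 = 340.3536 kg/day

340.3536 kg/day


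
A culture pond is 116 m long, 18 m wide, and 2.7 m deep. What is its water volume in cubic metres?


Base area = L * W = 116 * 18 = 2088 m^2
Volume = area * depth = 2088 * 2.7 = 5637.6 m^3

5637.6 m^3


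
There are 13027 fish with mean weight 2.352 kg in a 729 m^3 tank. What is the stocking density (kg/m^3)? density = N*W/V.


Total biomass = 13027 fish * 2.352 kg = 30639.504 kg
Density = total biomass / volume = 30639.504 / 729 = 42.0295 kg/m^3

42.0295 kg/m^3


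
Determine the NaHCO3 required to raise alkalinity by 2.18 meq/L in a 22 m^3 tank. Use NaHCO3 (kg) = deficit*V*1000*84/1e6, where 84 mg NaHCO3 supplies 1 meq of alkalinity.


Tank volume in L = 22 m^3 * 1000 = 22000 L
Total meq required = 2.18 meq/L * 22000 L = 47960 meq
NaHCO3 mass = 47960 meq * 84 mg/meq / 1e6 = 4.02864 kg

4.02864 kg


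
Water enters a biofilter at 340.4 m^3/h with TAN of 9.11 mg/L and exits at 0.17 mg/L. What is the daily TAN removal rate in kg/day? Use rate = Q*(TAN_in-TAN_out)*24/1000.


Concentration drop: TAN_in - TAN_out = 9.11 - 0.17 = 8.94 mg/L
Hourly TAN removed = Q * dTAN = 340.4 m^3/h * 8.94 mg/L = 3043.176 g/h  (m^3/h * mg/L = g/h)
Daily TAN removed = 3043.176 * 24 = 73036.224 g/day
Convert to kg/day: 73036.224 / 1000 = 73.036224 kg/day

73.036224 kg/day


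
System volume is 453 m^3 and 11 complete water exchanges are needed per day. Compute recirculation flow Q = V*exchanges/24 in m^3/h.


Daily recirculation volume = 453 m^3 * 11 = 4983 m^3/day
Flow rate Q = daily volume / 24 h = 4983 / 24 = 207.625 m^3/h

207.625 m^3/h


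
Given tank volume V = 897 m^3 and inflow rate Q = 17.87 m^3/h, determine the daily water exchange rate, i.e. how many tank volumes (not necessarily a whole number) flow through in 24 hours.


Daily flow volume = 17.87 m^3/h * 24 h = 428.88 m^3/day
Exchanges = daily flow / tank volume = 428.88 / 897 = 0.478127 exchanges/day

0.478127 exchanges/day


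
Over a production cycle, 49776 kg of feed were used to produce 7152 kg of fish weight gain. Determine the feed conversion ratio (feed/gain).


FCR = feed consumed / weight gained
FCR = 49776 kg / 7152 kg = 6.95973

6.95973


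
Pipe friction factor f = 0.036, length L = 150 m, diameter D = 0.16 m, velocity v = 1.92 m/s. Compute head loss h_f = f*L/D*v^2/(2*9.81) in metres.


v^2 = 1.92^2 = 3.6864 m^2/s^2
L/D = 150/0.16 = 937.5
h_f = f*(L/D)*v^2/(2g) = 0.036 * 937.5 * 3.6864 / 19.62 = 6.34128 m

6.34128 m


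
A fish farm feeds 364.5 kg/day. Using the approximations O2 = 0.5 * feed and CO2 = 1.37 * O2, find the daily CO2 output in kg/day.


O2 = 364.5 * 0.5 = 182.25
CO2 = 182.25 * 1.37 = 249.6825

249.6825 kg/day


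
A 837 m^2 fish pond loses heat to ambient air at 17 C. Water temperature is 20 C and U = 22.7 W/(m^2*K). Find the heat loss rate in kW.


Temperature difference dT = 20 - 17 = 3 K
Heat loss (W) = U * A * dT = 22.7 * 837 * 3 = 56999.7 W
Convert to kW: 56999.7 / 1000 = 56.9997 kW

56.9997 kW


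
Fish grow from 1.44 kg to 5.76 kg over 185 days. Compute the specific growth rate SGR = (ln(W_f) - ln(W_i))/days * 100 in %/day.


ln(W_f) = ln(5.76) = 1.7509375
ln(W_i) = ln(1.44) = 0.36464311
ln(W_f) - ln(W_i) = 1.7509375 - 0.36464311 = 1.3862944
SGR = 1.3862944 / 185 * 100 = 0.749348 %/day

0.749348 %/day


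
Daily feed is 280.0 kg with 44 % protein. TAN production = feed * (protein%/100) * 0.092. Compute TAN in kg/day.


Protein in feed = 280.0 * 44/100 = 123.2 kg/day
TAN = protein * 0.092 = 123.2 * 0.092 = 11.3344 kg/day

11.3344 kg/day


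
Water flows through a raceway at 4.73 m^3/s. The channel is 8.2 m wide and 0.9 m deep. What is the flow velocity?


Cross-sectional area = W * d = 8.2 * 0.9 = 7.38 m^2
Velocity = Q / A = 4.73 / 7.38 = 0.640921 m/s

0.640921 m/s


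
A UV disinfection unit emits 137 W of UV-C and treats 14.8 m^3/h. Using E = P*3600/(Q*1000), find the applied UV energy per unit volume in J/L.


Energy delivered per hour = 137 W * 3600 s = 493200 J/h
Volume treated per hour = 14.8 m^3/h * 1000 = 14800 L/h
dose = 493200 / 14800 = 33.3243 J/L

33.3243 J/L


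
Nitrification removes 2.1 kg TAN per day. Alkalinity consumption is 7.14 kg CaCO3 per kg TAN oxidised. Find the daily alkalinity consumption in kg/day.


Alkalinity factor: 7.14 kg CaCO3 consumed per kg TAN nitrified
alk = 2.1 kg TAN * 7.14 = 14.994 kg CaCO3/day

14.994 kg CaCO3/day


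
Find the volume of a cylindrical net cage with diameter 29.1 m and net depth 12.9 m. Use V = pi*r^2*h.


r = d/2 = 29.1/2 = 14.55 m
Base area = pi*r^2 = pi*14.55^2 = 665.08302 m^2
Volume = 665.08302 * 12.9 = 8579.57 m^3

8579.57 m^3


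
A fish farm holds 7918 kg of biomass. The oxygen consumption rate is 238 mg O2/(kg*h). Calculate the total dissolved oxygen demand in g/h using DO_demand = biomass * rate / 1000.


Total O2 consumption (mg/h) = 7918 kg * 238 mg/(kg*h) = 1884484 mg/h
Convert to g/h: 1884484 / 1000 = 1884.484 g/h

1884.484 g/h


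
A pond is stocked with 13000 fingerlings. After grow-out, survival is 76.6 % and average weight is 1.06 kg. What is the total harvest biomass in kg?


Survivors = 13000 * 76.6/100 = 9958 fish
Harvest biomass = survivors * W_f = 9958 * 1.06 = 10555.48 kg

10555.48 kg


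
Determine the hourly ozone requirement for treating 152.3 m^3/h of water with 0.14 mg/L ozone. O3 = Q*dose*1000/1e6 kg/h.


O3 demand (mg/h) = Q * dose * 1000 = 152.3 * 0.14 * 1000 = 21322 mg/h
Convert mg to kg: 21322 / 1e6 = 0.021322 kg/h

0.021322 kg/h


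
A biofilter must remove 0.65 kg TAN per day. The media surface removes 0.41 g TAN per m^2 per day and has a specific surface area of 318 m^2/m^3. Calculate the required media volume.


A = 0.65*1000 / 0.41 = 1585.3659 m^2
V = 1585.3659 / 318 = 4.98543

4.98543 m^3


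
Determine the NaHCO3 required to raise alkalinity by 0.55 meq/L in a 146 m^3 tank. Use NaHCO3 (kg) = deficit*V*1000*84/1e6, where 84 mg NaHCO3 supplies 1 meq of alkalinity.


Tank volume in L = 146 m^3 * 1000 = 146000 L
Total meq required = 0.55 meq/L * 146000 L = 80300 meq
NaHCO3 mass = 80300 meq * 84 mg/meq / 1e6 = 6.7452 kg

6.7452 kg


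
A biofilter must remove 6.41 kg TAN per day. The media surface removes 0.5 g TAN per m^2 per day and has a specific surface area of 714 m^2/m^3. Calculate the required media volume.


A = 6.41*1000 / 0.5 = 12820 m^2
V = 12820 / 714 = 17.9552

17.9552 m^3


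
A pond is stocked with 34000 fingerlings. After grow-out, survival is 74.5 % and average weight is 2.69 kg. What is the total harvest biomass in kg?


Survivors = 34000 * 74.5/100 = 25330 fish
Harvest biomass = survivors * W_f = 25330 * 2.69 = 68137.7 kg

68137.7 kg


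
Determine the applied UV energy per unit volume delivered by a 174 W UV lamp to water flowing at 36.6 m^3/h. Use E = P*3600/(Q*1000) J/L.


Energy delivered per hour = 174 W * 3600 s = 626400 J/h
Volume treated per hour = 36.6 m^3/h * 1000 = 36600 L/h
dose = 626400 / 36600 = 17.1148 J/L

17.1148 J/L


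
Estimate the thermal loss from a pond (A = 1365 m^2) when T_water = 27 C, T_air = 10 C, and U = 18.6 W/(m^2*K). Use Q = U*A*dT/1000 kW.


Temperature difference dT = 27 - 10 = 17 K
Heat loss (W) = U * A * dT = 18.6 * 1365 * 17 = 431613 W
Convert to kW: 431613 / 1000 = 431.613 kW

431.613 kW


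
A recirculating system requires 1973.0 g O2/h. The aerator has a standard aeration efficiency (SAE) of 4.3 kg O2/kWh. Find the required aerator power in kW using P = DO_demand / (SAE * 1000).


SAE in g O2/kWh = 4.3 * 1000 = 4300 g/kWh
P = DO_demand / SAE_g = 1973.0 / 4300 = 0.458837 kW

0.458837 kW


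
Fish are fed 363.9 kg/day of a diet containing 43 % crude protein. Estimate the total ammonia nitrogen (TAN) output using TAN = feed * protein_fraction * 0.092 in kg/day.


Protein in feed = 363.9 * 43/100 = 156.477 kg/day
TAN = protein * 0.092 = 156.477 * 0.092 = 14.395884 kg/day

14.395884 kg/day


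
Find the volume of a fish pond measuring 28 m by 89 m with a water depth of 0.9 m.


Base area = L * W = 28 * 89 = 2492 m^2
Volume = area * depth = 2492 * 0.9 = 2242.8 m^3

2242.8 m^3


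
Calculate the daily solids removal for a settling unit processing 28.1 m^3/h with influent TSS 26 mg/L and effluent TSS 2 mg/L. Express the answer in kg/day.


Concentration drop: TSS_in - TSS_out = 26 - 2 = 24 mg/L
Hourly solids removed = Q * dTSS = 28.1 m^3/h * 24 mg/L = 674.4 g/h  (m^3/h * mg/L = g/h)
Daily solids removed = 674.4 * 24 = 16185.6 g/day
Convert g to kg: 16185.6 / 1000 = 16.1856 kg/day

16.1856 kg/day


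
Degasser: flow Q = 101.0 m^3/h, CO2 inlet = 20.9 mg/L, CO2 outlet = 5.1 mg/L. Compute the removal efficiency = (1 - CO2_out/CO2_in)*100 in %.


CO2_out / CO2_in = 5.1 / 20.9 = 0.24401914
Fraction remaining = 0.24401914
efficiency = (1 - 0.24401914) * 100 = 75.5981 %

75.5981 %


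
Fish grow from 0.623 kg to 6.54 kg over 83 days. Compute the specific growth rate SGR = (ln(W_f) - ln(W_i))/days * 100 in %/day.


ln(W_f) = ln(6.54) = 1.8779372
ln(W_i) = ln(0.623) = -0.47320876
ln(W_f) - ln(W_i) = 1.8779372 - -0.47320876 = 2.351146
SGR = 2.351146 / 83 * 100 = 2.83271 %/day

2.83271 %/day


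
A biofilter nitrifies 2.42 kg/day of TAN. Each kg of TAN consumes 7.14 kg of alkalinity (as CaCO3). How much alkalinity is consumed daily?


Alkalinity factor: 7.14 kg CaCO3 consumed per kg TAN nitrified
alk = 2.42 kg TAN * 7.14 = 17.2788 kg CaCO3/day

17.2788 kg CaCO3/day


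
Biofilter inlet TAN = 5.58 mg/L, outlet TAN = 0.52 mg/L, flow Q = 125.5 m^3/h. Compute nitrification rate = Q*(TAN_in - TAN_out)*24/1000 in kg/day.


Concentration drop: TAN_in - TAN_out = 5.58 - 0.52 = 5.06 mg/L
Hourly TAN removed = Q * dTAN = 125.5 m^3/h * 5.06 mg/L = 635.03 g/h  (m^3/h * mg/L = g/h)
Daily TAN removed = 635.03 * 24 = 15240.72 g/day
Convert to kg/day: 15240.72 / 1000 = 15.24072 kg/day

15.24072 kg/day


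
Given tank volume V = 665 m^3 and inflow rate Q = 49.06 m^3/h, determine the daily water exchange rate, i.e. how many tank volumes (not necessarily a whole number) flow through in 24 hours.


Daily flow volume = 49.06 m^3/h * 24 h = 1177.44 m^3/day
Exchanges = daily flow / tank volume = 1177.44 / 665 = 1.77059 exchanges/day

1.77059 exchanges/day


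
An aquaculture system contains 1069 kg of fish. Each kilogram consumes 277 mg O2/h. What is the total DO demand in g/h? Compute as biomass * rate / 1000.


Total O2 consumption (mg/h) = 1069 kg * 277 mg/(kg*h) = 296113 mg/h
Convert to g/h: 296113 / 1000 = 296.113 g/h

296.113 g/h


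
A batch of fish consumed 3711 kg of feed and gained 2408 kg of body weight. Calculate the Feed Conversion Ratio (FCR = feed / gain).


FCR = feed consumed / weight gained
FCR = 3711 kg / 2408 kg = 1.54111

1.54111


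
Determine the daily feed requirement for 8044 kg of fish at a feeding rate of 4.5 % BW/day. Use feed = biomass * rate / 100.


Feeding rate fraction = 4.5% / 100 = 0.045
Daily feed = 8044 kg * 0.045 = 361.98 kg/day

361.98 kg/day


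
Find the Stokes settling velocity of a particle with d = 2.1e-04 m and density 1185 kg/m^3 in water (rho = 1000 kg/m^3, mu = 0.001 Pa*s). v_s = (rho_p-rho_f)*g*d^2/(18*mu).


Density difference: rho_p - rho_f = 1185 - 1000 = 185 kg/m^3
d^2 = (2.1e-04)^2 = 4.41e-08 m^2
Numerator = (rho_p - rho_f) * g * d^2 = 185 * 9.81 * 4.41e-08 = 8.0034885e-05
Denominator = 18 * mu = 18 * 0.001 = 0.018
v_s = 8.0034885e-05 / 0.018 = 0.00444638 m/s
Check: Re = rho_f * v_s * d / mu = 1000 * 0.00444638 * 2.1e-04 / 0.001 = 0.934 < 1, so Stokes' law applies.

0.00444638 m/s


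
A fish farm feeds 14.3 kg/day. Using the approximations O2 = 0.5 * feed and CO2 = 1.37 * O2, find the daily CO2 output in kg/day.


O2 = 14.3 * 0.5 = 7.15
CO2 = 7.15 * 1.37 = 9.7955

9.7955 kg/day


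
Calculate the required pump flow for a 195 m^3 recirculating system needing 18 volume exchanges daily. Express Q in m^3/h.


Daily recirculation volume = 195 m^3 * 18 = 3510 m^3/day
Flow rate Q = daily volume / 24 h = 3510 / 24 = 146.25 m^3/h

146.25 m^3/h


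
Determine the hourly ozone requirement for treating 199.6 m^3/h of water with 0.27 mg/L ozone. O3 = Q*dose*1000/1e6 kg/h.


O3 demand (mg/h) = Q * dose * 1000 = 199.6 * 0.27 * 1000 = 53892 mg/h
Convert mg to kg: 53892 / 1e6 = 0.053892 kg/h

0.053892 kg/h


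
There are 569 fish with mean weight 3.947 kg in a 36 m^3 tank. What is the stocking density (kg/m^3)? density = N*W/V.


Total biomass = 569 fish * 3.947 kg = 2245.843 kg
Density = total biomass / volume = 2245.843 / 36 = 62.3845 kg/m^3

62.3845 kg/m^3


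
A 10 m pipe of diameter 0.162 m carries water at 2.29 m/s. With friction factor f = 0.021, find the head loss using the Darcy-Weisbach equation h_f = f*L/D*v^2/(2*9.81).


v^2 = 2.29^2 = 5.2441 m^2/s^2
L/D = 10/0.162 = 61.728395
h_f = f*(L/D)*v^2/(2g) = 0.021 * 61.728395 * 5.2441 / 19.62 = 0.346478 m

0.346478 m


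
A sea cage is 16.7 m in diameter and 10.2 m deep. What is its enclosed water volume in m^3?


r = d/2 = 16.7/2 = 8.35 m
Base area = pi*r^2 = pi*8.35^2 = 219.03969 m^2
Volume = 219.03969 * 10.2 = 2234.2 m^3

2234.2 m^3


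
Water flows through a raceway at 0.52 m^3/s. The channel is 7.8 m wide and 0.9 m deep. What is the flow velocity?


Cross-sectional area = W * d = 7.8 * 0.9 = 7.02 m^2
Velocity = Q / A = 0.52 / 7.02 = 0.0740741 m/s

0.0740741 m/s


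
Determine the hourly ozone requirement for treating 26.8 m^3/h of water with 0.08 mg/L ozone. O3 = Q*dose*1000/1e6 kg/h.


O3 demand (mg/h) = Q * dose * 1000 = 26.8 * 0.08 * 1000 = 2144 mg/h
Convert mg to kg: 2144 / 1e6 = 0.002144 kg/h

0.002144 kg/h


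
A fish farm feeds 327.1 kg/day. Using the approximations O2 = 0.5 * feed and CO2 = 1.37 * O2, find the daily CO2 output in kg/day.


O2 = 327.1 * 0.5 = 163.55
CO2 = 163.55 * 1.37 = 224.0635

224.0635 kg/day


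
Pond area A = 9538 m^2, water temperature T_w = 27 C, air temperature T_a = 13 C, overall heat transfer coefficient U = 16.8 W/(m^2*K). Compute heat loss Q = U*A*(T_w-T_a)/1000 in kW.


Temperature difference dT = 27 - 13 = 14 K
Heat loss (W) = U * A * dT = 16.8 * 9538 * 14 = 2243337.6 W
Convert to kW: 2243337.6 / 1000 = 2243.3376 kW

2243.3376 kW


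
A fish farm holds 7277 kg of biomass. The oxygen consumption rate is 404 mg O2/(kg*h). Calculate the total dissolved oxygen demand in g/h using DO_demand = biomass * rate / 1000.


Total O2 consumption (mg/h) = 7277 kg * 404 mg/(kg*h) = 2939908 mg/h
Convert to g/h: 2939908 / 1000 = 2939.908 g/h

2939.908 g/h


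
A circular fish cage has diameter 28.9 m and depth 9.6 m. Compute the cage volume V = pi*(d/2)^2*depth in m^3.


r = d/2 = 28.9/2 = 14.45 m
Base area = pi*r^2 = pi*14.45^2 = 655.9724 m^2
Volume = 655.9724 * 9.6 = 6297.34 m^3

6297.34 m^3


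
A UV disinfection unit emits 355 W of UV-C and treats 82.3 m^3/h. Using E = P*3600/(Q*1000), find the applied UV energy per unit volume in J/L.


Energy delivered per hour = 355 W * 3600 s = 1278000 J/h
Volume treated per hour = 82.3 m^3/h * 1000 = 82300 L/h
dose = 1278000 / 82300 = 15.5286 J/L

15.5286 J/L


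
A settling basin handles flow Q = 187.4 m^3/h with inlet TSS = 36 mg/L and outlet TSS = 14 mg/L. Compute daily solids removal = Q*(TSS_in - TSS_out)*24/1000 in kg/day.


Concentration drop: TSS_in - TSS_out = 36 - 14 = 22 mg/L
Hourly solids removed = Q * dTSS = 187.4 m^3/h * 22 mg/L = 4122.8 g/h  (m^3/h * mg/L = g/h)
Daily solids removed = 4122.8 * 24 = 98947.2 g/day
Convert g to kg: 98947.2 / 1000 = 98.9472 kg/day

98.9472 kg/day


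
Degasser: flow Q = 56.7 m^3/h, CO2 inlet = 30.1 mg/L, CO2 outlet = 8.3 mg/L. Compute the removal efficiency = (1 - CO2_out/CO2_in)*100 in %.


CO2_out / CO2_in = 8.3 / 30.1 = 0.27574751
Fraction remaining = 0.27574751
efficiency = (1 - 0.27574751) * 100 = 72.4252 %

72.4252 %


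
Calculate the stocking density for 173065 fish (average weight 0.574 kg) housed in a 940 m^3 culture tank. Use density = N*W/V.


Total biomass = 173065 fish * 0.574 kg = 99339.31 kg
Density = total biomass / volume = 99339.31 / 940 = 105.68 kg/m^3

105.68 kg/m^3


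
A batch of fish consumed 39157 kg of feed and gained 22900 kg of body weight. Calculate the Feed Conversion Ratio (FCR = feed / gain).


FCR = feed consumed / weight gained
FCR = 39157 kg / 22900 kg = 1.70991

1.70991


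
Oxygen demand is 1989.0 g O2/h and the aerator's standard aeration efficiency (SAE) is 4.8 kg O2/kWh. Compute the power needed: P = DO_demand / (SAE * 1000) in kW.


SAE in g O2/kWh = 4.8 * 1000 = 4800 g/kWh
P = DO_demand / SAE_g = 1989.0 / 4800 = 0.414375 kW

0.414375 kW


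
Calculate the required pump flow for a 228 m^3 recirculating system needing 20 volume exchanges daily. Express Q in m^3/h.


Daily recirculation volume = 228 m^3 * 20 = 4560 m^3/day
Flow rate Q = daily volume / 24 h = 4560 / 24 = 190 m^3/h

190 m^3/h


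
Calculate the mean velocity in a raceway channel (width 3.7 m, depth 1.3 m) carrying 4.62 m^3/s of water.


Cross-sectional area = W * d = 3.7 * 1.3 = 4.81 m^2
Velocity = Q / A = 4.62 / 4.81 = 0.960499 m/s

0.960499 m/s


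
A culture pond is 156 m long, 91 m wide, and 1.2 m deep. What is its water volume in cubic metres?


Base area = L * W = 156 * 91 = 14196 m^2
Volume = area * depth = 14196 * 1.2 = 17035.2 m^3

17035.2 m^3


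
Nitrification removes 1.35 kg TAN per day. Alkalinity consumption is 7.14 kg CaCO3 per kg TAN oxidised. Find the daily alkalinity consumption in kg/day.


Alkalinity factor: 7.14 kg CaCO3 consumed per kg TAN nitrified
alk = 1.35 kg TAN * 7.14 = 9.639 kg CaCO3/day

9.639 kg CaCO3/day


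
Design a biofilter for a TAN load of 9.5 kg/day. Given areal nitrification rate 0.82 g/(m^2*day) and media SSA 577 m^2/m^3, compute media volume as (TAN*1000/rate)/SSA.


A = 9.5*1000 / 0.82 = 11585.366 m^2
V = 11585.366 / 577 = 20.0786

20.0786 m^3


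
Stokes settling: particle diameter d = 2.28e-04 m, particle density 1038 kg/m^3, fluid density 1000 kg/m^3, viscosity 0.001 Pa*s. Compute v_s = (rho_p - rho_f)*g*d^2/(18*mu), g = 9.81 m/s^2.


Density difference: rho_p - rho_f = 1038 - 1000 = 38 kg/m^3
d^2 = (2.28e-04)^2 = 5.1984e-08 m^2
Numerator = (rho_p - rho_f) * g * d^2 = 38 * 9.81 * 5.1984e-08 = 1.9378596e-05
Denominator = 18 * mu = 18 * 0.001 = 0.018
v_s = 1.9378596e-05 / 0.018 = 0.00107659 m/s
Check: Re = rho_f * v_s * d / mu = 1000 * 0.00107659 * 2.28e-04 / 0.001 = 0.245 < 1, so Stokes' law applies.

0.00107659 m/s
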